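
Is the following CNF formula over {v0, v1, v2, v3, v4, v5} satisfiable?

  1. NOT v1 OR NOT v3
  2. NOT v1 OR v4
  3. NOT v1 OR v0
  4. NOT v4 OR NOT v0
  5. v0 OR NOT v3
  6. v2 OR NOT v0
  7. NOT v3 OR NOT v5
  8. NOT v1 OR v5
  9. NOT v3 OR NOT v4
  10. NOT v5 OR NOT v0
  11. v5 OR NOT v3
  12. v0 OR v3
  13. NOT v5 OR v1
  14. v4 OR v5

Branch on v1: set v1 = false.
Unit clause (NOT v5) forces v5 = false.
Unit clause (NOT v3) forces v3 = false.
Unit clause (v0) forces v0 = true.
Unit clause (NOT v4) forces v4 = false.
That conflicts with the unit clause (v4).
That branch fails; take v1 = true instead.
Unit clause (NOT v3) forces v3 = false.
Unit clause (v4) forces v4 = true.
Unit clause (v0) forces v0 = true.
That conflicts with the unit clause (NOT v0).
Neither v1 = true nor v1 = false works.
No assignment satisfies every clause.

No, unsatisfiable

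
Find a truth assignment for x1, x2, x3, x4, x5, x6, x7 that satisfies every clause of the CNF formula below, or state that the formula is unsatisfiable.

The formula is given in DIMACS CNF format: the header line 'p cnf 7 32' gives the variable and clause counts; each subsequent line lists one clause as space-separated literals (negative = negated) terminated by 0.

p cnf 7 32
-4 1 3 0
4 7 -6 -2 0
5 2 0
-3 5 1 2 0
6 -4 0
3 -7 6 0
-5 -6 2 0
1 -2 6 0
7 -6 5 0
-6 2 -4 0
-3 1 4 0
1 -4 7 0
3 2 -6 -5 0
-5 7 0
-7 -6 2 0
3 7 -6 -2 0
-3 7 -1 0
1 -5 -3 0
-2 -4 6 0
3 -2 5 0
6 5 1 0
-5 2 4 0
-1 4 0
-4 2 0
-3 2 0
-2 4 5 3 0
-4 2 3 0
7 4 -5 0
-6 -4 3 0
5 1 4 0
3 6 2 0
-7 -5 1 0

Suppose x5 = True.
From the singleton clause (x7), x7 = True.
From the singleton clause (x1), x1 = True.
From the singleton clause (x4), x4 = True.
From the singleton clause (x6), x6 = True.
From the singleton clause (x2), x2 = True.
From the singleton clause (x3), x3 = True.
This assignment satisfies each clause.

x1=True, x2=True, x3=True, x4=True, x5=True, x6=True, x7=True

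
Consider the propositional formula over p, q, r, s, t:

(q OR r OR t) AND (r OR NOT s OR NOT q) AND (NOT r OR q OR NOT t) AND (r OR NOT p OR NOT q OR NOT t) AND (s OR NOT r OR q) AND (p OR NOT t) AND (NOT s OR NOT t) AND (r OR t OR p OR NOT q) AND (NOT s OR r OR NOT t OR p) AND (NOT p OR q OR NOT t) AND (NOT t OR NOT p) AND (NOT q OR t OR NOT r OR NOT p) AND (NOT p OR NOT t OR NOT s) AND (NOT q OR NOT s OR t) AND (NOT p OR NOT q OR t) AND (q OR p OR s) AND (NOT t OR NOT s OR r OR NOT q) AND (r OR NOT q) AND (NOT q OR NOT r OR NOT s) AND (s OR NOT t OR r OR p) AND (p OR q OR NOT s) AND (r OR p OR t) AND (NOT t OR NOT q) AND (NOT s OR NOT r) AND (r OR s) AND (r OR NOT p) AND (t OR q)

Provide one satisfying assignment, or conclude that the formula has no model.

p: false; q: true; r: true; s: false; t: false

Suppose p = false.
The clause (NOT t) is unit, so t = false.
The clause (r) is unit, so r = true.
The clause (NOT s) is unit, so s = false.
The clause (q) is unit, so q = true.
This assignment satisfies each clause.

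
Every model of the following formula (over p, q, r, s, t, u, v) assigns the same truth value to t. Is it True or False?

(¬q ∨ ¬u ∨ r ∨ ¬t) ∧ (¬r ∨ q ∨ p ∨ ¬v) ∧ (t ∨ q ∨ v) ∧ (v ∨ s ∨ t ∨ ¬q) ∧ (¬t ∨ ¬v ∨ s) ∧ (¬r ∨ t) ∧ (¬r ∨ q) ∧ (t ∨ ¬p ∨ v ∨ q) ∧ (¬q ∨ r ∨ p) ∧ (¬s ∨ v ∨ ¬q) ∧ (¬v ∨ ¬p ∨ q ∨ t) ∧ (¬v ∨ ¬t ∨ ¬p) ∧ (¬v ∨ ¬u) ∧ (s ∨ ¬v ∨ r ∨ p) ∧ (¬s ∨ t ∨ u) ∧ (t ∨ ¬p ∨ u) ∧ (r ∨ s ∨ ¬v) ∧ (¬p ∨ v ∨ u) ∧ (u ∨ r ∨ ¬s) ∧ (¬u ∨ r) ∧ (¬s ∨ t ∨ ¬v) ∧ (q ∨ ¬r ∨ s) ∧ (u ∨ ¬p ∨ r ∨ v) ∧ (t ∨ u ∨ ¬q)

Suppose t = False.
(¬r) alone gives r = False.
(¬u) alone gives u = False.
(¬s) alone gives s = False.
(¬p) alone gives p = False.
(¬q) alone gives q = False.
(v) alone gives v = True.
Now (¬v) is unsatisfied and unit — conflict.
So every satisfying assignment has t = True.

True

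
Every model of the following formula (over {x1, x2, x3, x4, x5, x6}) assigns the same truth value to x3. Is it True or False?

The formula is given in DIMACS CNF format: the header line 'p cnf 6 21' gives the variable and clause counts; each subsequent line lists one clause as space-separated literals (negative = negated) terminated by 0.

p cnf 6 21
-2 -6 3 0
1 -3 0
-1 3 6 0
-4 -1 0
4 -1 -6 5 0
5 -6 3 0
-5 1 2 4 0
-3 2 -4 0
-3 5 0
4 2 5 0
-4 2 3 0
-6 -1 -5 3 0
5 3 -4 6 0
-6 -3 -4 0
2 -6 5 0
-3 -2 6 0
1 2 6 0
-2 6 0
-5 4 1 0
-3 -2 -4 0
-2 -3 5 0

Suppose x3 = False.
Case x2 = False:
From the singleton clause (¬x4), x4 = False.
From the singleton clause (x5), x5 = True.
From the singleton clause (x1), x1 = True.
From the singleton clause (x6), x6 = True.
That conflicts with the unit clause (¬x6).
That branch fails; take x2 = True instead.
From the singleton clause (¬x6), x6 = False.
That conflicts with the unit clause (x6).
Neither x2 = True nor x2 = False works.
So every satisfying assignment has x3 = True.

True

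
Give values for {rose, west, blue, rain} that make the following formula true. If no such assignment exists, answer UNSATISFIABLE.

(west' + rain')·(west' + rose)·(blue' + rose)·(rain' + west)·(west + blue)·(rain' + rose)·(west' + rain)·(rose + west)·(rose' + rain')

Try west = 0.
The clause (rain') is unit, so rain = 0.
The clause (blue) is unit, so blue = 1.
The clause (rose) is unit, so rose = 1.
This assignment satisfies each clause.

rose ↦ 1, west ↦ 0, blue ↦ 1, rain ↦ 0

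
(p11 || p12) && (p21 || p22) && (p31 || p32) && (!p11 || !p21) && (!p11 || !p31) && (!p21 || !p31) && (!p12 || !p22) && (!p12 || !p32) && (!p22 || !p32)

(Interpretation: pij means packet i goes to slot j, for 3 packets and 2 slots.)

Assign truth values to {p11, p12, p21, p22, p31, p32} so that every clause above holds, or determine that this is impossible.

UNSATISFIABLE

Suppose p11 = true.
Unit clause (!p21) forces p21 = false.
Unit clause (p22) forces p22 = true.
Unit clause (!p31) forces p31 = false.
Unit clause (p32) forces p32 = true.
That conflicts with the unit clause (!p32).
Undo p11 and try p11 = false.
Unit clause (p12) forces p12 = true.
Unit clause (!p22) forces p22 = false.
Unit clause (p21) forces p21 = true.
Unit clause (!p31) forces p31 = false.
Unit clause (p32) forces p32 = true.
That conflicts with the unit clause (!p32).
Both values of p11 lead to a conflict.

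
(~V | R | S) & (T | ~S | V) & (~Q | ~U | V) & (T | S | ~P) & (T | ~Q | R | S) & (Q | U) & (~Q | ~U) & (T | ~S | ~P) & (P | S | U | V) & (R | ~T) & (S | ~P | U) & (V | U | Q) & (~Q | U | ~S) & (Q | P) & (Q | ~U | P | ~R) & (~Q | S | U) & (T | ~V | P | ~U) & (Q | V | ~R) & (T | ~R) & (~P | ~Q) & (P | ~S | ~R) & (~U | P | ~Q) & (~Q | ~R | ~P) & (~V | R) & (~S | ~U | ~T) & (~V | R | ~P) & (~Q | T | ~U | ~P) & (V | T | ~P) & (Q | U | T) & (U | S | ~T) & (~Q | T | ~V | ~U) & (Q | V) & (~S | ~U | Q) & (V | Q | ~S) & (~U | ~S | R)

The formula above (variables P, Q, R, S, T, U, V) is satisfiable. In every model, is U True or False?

Suppose U = 0.
(Q) alone gives Q = 1.
(~S) alone gives S = 0.
Now (S) is unsatisfied and unit — conflict.
So every satisfying assignment has U = True.

True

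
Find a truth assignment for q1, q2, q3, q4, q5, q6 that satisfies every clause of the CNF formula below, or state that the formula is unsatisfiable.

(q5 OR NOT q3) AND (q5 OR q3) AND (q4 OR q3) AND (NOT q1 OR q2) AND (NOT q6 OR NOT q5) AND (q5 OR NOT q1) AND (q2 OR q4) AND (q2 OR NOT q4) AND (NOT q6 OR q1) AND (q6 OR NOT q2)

Try q5 = true.
From the singleton clause (NOT q6), q6 = false.
From the singleton clause (NOT q2), q2 = false.
From the singleton clause (NOT q1), q1 = false.
From the singleton clause (q4), q4 = true.
That conflicts with the unit clause (NOT q4).
That branch fails; take q5 = false instead.
From the singleton clause (NOT q3), q3 = false.
That conflicts with the unit clause (q3).
Either choice for q5 ends in contradiction.

UNSATISFIABLE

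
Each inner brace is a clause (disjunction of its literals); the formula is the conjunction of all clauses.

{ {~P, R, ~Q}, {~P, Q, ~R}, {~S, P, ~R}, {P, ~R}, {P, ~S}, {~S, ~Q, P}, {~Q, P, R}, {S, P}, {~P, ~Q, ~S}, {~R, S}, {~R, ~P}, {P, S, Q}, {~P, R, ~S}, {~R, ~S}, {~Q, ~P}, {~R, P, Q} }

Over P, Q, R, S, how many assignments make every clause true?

1

There are 2^4 = 16 truth assignments over (P, Q, R, S).
Split on P. With P = 1, the clauses containing P are satisfied and ~P drops from the rest; 1 of the 2^3 = 8 assignments to the other variables satisfy what remains.
With P = 0, by the same count on the reduced clause set, 0 assignments work.
Total: 1 + 0 = 1.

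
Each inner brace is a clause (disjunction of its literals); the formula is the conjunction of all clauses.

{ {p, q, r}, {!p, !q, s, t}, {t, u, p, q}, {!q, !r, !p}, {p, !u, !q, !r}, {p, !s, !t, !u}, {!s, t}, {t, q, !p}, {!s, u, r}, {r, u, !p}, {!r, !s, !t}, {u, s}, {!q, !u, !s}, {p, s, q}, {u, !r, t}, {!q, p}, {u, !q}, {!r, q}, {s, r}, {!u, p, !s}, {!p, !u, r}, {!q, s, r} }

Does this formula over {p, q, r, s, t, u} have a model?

Try s = false.
(u) alone gives u = true.
(r) alone gives r = true.
(q) alone gives q = true.
(!p) alone gives p = false.
That conflicts with the unit clause (p).
Undo s and try s = true.
(t) alone gives t = true.
(!r) alone gives r = false.
(u) alone gives u = true.
(p) alone gives p = true.
That conflicts with the unit clause (!p).
Neither s = true nor s = false works.
No assignment satisfies every clause.

No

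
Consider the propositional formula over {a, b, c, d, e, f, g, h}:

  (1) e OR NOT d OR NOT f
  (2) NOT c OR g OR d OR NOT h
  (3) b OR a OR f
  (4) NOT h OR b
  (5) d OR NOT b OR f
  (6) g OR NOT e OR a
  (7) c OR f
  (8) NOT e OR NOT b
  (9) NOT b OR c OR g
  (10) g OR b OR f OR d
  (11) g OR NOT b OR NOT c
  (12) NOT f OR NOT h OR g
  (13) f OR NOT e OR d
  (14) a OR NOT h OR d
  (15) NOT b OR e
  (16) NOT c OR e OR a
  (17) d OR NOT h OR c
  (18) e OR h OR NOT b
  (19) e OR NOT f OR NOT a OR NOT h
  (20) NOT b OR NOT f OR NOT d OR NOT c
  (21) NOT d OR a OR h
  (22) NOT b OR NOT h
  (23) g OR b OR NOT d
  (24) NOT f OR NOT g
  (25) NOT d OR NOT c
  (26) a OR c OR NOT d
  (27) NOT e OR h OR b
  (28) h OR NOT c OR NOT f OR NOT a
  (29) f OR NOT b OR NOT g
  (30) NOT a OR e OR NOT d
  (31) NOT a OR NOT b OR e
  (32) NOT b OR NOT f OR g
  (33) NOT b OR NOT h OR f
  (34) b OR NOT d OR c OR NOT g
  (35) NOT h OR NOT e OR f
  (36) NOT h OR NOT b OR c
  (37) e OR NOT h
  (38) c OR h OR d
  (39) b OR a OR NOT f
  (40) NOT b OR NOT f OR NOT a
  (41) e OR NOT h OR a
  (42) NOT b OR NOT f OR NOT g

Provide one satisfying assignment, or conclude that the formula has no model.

a ↦ true; b ↦ false; c ↦ true; d ↦ false; e ↦ false; f ↦ false; g ↦ true; h ↦ false

Branch on h: set h = false.
Branch on c: set c = true.
From the singleton clause (NOT d), d = false.
Branch on b: set b = false.
From the singleton clause (NOT e), e = false.
From the singleton clause (a), a = true.
From the singleton clause (NOT f), f = false.
From the singleton clause (g), g = true.
All clauses are satisfied.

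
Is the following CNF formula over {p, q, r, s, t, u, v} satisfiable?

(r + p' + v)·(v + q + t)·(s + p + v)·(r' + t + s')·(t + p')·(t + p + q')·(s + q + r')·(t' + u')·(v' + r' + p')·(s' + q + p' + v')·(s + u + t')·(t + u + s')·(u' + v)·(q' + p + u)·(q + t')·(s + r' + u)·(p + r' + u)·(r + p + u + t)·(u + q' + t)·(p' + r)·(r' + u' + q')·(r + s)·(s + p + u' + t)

Branch on t: set t = 1.
(u') alone gives u = 0.
(s) alone gives s = 1.
(q) alone gives q = 1.
(p) alone gives p = 1.
(r) alone gives r = 1.
(v') alone gives v = 0.
Every clause now holds.
A satisfying assignment: p: 1; q: 1; r: 1; s: 1; t: 1; u: 0; v: 0.

Yes, satisfiable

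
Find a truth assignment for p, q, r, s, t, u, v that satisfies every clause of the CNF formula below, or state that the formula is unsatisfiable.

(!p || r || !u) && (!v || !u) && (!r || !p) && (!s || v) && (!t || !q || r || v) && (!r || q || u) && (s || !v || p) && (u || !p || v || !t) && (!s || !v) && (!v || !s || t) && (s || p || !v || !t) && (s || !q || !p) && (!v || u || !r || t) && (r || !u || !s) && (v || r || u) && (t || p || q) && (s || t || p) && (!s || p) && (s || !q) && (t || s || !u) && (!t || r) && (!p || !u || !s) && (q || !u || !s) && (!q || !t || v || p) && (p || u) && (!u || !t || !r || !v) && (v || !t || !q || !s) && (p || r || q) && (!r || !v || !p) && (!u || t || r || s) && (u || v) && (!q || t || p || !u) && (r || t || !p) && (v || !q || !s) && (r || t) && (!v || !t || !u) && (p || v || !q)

Branch on v: set v = false.
The clause (!s) is unit, so s = false.
The clause (!q) is unit, so q = false.
The clause (u) is unit, so u = true.
The clause (t) is unit, so t = true.
The clause (r) is unit, so r = true.
The clause (!p) is unit, so p = false.
Every clause now holds.

p ↦ false; q ↦ false; r ↦ true; s ↦ false; t ↦ true; u ↦ true; v ↦ false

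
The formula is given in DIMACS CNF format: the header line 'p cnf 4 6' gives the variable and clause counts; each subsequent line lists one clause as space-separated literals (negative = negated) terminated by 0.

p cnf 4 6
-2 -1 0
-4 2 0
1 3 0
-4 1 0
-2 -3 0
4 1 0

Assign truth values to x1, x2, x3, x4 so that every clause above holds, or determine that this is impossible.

Suppose x2 = False.
The clause (¬x4) is unit, so x4 = False.
The clause (x1) is unit, so x1 = True.
No clause remains; x3 is free.

x1 ↦ True, x2 ↦ False, x3 ↦ False, x4 ↦ False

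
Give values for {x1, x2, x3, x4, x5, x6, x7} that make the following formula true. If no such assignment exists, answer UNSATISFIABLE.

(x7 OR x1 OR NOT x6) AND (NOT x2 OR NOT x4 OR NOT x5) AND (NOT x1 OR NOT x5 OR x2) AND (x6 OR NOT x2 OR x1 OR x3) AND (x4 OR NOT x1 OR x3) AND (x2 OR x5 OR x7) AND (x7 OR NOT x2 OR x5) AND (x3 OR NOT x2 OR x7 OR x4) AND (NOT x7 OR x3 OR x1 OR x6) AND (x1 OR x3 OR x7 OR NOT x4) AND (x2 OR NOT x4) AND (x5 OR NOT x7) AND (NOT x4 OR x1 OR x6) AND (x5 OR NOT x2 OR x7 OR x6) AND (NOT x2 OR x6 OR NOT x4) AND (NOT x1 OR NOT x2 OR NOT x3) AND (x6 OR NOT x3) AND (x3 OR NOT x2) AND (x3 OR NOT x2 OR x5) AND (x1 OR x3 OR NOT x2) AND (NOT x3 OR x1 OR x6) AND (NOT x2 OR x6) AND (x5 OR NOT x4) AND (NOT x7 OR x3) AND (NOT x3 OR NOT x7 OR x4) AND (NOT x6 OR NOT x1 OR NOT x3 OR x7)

Branch on x2: set x2 = false.
Unit clause (NOT x4) forces x4 = false.
Branch on x1: set x1 = false.
Branch on x7: set x7 = false.
Unit clause (NOT x6) forces x6 = false.
Unit clause (x5) forces x5 = true.
Unit clause (NOT x3) forces x3 = false.
All clauses are satisfied.

x1: false,  x2: false,  x3: false,  x4: false,  x5: true,  x6: false,  x7: false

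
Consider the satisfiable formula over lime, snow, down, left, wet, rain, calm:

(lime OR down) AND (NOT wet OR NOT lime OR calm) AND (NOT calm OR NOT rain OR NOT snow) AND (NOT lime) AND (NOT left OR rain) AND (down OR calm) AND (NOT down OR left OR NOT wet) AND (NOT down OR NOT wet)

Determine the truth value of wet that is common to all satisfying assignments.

Suppose wet = true.
From the singleton clause (NOT lime), lime = false.
From the singleton clause (down), down = true.
Now (NOT down) is unsatisfied and unit — conflict.
So every satisfying assignment has wet = False.

False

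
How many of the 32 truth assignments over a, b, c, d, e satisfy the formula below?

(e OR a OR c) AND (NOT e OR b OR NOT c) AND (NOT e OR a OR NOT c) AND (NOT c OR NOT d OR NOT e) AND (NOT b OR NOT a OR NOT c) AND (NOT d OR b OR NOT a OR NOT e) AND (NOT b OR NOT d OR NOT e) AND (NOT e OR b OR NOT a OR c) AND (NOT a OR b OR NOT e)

14

There are 2^5 = 32 truth assignments over (a, b, c, d, e).
Split on b. With b = true, the clauses containing b are satisfied and NOT b drops from the rest; 6 of the 2^4 = 16 assignments to the other variables satisfy what remains.
With b = false, by the same count on the reduced clause set, 8 assignments work.
(One model: a=F, b=F, c=F, d=F, e=T.)
Total: 6 + 8 = 14.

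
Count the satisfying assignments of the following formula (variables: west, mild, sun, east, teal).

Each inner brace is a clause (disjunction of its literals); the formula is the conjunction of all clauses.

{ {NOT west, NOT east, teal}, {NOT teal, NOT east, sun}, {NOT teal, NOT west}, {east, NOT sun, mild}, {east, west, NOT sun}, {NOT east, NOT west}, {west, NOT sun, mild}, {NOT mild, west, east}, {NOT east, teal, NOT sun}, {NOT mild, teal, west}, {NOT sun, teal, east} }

6

There are 2^5 = 32 truth assignments over (west, mild, sun, east, teal).
Split on sun. With sun = true, the clauses containing sun are satisfied and NOT sun drops from the rest; 1 of the 2^4 = 16 assignments to the other variables satisfy what remains.
With sun = false, by the same count on the reduced clause set, 5 assignments work.
Total: 1 + 5 = 6.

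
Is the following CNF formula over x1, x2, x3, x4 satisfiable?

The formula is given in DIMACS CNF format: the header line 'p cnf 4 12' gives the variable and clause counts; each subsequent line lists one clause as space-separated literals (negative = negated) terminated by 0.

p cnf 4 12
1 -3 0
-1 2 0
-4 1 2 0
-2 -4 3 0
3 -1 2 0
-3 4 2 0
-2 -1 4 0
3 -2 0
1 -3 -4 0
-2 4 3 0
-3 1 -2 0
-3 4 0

Yes

Suppose x1 = False.
From the singleton clause (¬x3), x3 = False.
From the singleton clause (¬x2), x2 = False.
From the singleton clause (¬x4), x4 = False.
This assignment satisfies each clause.
A satisfying assignment: x1: False; x2: False; x3: False; x4: False.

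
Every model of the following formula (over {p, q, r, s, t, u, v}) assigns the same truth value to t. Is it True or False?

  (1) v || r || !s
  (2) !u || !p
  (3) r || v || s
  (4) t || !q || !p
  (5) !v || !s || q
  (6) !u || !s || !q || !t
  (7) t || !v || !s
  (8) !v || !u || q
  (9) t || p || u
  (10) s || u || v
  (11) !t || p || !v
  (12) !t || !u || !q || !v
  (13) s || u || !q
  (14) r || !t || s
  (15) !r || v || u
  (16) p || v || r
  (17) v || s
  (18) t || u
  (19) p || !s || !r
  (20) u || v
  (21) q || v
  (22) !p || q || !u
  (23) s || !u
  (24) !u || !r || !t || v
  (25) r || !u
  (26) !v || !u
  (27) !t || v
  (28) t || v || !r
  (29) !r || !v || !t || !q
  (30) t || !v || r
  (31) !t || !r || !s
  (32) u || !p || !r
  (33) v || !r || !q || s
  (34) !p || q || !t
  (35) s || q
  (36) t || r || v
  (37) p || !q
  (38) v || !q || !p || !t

Suppose t = false.
From the singleton clause (u), u = true.
From the singleton clause (!p), p = false.
From the singleton clause (s), s = true.
From the singleton clause (!v), v = false.
From the singleton clause (r), r = true.
That conflicts with the unit clause (!r).
So every satisfying assignment has t = True.

True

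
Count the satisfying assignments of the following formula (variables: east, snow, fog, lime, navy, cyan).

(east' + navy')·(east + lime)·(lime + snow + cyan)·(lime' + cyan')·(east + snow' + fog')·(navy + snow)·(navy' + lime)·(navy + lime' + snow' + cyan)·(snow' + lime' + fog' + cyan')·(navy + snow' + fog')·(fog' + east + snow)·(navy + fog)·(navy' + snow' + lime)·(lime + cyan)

There are 2^6 = 64 truth assignments over (east, snow, fog, lime, navy, cyan).
Split on lime. With lime = 1, the clauses containing lime are satisfied and lime' drops from the rest; 2 of the 2^5 = 32 assignments to the other variables satisfy what remains.
With lime = 0, by the same count on the reduced clause set, 0 assignments work.
(One model: east=F, snow=F, fog=F, lime=T, navy=T, cyan=F.)
Total: 2 + 0 = 2.

2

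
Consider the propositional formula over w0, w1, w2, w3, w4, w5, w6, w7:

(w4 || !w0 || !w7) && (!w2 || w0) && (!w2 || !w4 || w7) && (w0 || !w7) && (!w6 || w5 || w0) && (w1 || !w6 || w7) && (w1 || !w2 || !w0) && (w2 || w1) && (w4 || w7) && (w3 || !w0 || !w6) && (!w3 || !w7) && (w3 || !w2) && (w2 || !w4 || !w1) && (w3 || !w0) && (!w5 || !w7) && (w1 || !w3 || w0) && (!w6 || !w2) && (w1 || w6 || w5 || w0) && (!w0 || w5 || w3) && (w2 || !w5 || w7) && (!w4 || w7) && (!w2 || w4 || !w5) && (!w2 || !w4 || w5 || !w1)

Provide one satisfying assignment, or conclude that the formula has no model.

UNSATISFIABLE

Suppose w2 = false.
The clause (w1) is unit, so w1 = true.
The clause (!w4) is unit, so w4 = false.
The clause (w7) is unit, so w7 = true.
The clause (!w0) is unit, so w0 = false.
But (w0) is also a unit clause — contradiction.
Backtrack on w2: now try w2 = true.
The clause (w0) is unit, so w0 = true.
The clause (w1) is unit, so w1 = true.
The clause (w3) is unit, so w3 = true.
The clause (!w7) is unit, so w7 = false.
The clause (!w4) is unit, so w4 = false.
But (w4) is also a unit clause — contradiction.
Neither w2 = true nor w2 = false works.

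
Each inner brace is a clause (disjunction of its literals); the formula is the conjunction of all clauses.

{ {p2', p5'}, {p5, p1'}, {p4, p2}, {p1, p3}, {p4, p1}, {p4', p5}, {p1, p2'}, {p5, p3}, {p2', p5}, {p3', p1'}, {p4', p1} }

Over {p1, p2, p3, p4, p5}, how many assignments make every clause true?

1

There are 2^5 = 32 truth assignments over (p1, p2, p3, p4, p5).
Split on p3. With p3 = 1, the clauses containing p3 are satisfied and p3' drops from the rest; 0 of the 2^4 = 16 assignments to the other variables satisfy what remains.
With p3 = 0, by the same count on the reduced clause set, 1 assignment works.
(One model: p1=T, p2=F, p3=F, p4=T, p5=T.)
Total: 0 + 1 = 1.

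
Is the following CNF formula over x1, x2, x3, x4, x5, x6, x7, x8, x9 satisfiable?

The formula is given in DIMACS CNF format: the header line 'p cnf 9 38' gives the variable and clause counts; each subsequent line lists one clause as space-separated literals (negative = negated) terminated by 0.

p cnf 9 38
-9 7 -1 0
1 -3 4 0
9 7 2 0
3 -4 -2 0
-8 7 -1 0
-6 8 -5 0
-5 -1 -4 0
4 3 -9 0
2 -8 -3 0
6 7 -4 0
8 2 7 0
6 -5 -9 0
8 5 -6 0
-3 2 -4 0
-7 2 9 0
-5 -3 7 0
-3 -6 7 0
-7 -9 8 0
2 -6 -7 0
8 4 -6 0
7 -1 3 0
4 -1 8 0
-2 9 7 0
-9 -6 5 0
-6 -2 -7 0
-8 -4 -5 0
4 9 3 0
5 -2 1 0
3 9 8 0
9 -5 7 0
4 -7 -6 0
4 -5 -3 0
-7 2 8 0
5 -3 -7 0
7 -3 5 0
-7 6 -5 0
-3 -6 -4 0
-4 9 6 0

Branch on x9: set x9 = True.
Branch on x7: set x7 = True.
(x8) alone gives x8 = True.
Branch on x4: set x4 = True.
(¬x5) alone gives x5 = False.
(¬x6) alone gives x6 = False.
(¬x3) alone gives x3 = False.
(¬x2) alone gives x2 = False.
No clause remains; x1 is free.
A satisfying assignment: x1 ↦ True, x2 ↦ False, x3 ↦ False, x4 ↦ True, x5 ↦ False, x6 ↦ False, x7 ↦ True, x8 ↦ True, x9 ↦ True.

Yes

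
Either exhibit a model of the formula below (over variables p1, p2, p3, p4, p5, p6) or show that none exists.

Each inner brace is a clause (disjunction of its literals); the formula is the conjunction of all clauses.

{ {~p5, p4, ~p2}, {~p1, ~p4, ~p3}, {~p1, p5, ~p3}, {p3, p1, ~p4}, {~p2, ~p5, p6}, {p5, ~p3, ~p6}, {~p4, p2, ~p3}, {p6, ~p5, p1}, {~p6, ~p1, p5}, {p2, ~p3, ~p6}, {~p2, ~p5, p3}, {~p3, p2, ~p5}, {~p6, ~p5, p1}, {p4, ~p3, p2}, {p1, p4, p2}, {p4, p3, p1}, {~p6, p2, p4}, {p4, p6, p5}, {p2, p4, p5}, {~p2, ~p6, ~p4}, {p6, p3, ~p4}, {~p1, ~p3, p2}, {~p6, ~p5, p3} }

Try p5 = 1.
Try p4 = 0.
(~p2) alone gives p2 = 0.
(~p3) alone gives p3 = 0.
(p1) alone gives p1 = 1.
(~p6) alone gives p6 = 0.
This assignment satisfies each clause.

p1=1; p2=0; p3=0; p4=0; p5=1; p6=0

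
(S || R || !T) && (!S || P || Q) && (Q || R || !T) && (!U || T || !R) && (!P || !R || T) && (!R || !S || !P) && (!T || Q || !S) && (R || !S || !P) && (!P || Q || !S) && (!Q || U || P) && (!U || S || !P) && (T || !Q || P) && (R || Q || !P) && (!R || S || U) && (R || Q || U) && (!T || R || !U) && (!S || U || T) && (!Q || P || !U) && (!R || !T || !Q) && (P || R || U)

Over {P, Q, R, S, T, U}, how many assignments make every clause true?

There are 2^6 = 64 truth assignments over (P, Q, R, S, T, U).
Split on S. With S = true, the clauses containing S are satisfied and !S drops from the rest; 0 of the 2^5 = 32 assignments to the other variables satisfy what remains.
With S = false, by the same count on the reduced clause set, 3 assignments work.
(One model: P=F, Q=F, R=F, S=F, T=F, U=T.)
Total: 0 + 3 = 3.

3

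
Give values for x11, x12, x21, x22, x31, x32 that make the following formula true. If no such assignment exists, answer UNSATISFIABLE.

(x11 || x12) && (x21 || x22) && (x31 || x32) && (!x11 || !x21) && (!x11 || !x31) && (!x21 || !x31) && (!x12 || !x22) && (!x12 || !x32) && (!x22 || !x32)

Branch on x11: set x11 = true.
Unit clause (!x21) forces x21 = false.
Unit clause (x22) forces x22 = true.
Unit clause (!x31) forces x31 = false.
Unit clause (x32) forces x32 = true.
Now (!x32) is unsatisfied and unit — conflict.
So x11 must be the other value — set x11 = false.
Unit clause (x12) forces x12 = true.
Unit clause (!x22) forces x22 = false.
Unit clause (x21) forces x21 = true.
Unit clause (!x31) forces x31 = false.
Unit clause (x32) forces x32 = true.
Now (!x32) is unsatisfied and unit — conflict.
Both values of x11 lead to a conflict.

UNSATISFIABLE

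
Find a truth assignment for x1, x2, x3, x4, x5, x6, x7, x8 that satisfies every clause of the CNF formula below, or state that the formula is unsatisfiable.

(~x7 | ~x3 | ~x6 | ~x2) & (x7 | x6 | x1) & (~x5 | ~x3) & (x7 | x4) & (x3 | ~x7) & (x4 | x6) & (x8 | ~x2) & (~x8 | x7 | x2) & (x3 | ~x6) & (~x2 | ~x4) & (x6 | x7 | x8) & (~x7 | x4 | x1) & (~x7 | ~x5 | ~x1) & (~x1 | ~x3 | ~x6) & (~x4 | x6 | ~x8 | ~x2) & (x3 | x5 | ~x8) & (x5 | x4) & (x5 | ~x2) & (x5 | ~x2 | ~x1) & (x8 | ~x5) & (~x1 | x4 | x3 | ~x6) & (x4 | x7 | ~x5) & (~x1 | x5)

Case x5 = 0:
Unit clause (x4) forces x4 = 1.
Unit clause (~x2) forces x2 = 0.
Unit clause (~x1) forces x1 = 0.
Case x7 = 1:
Unit clause (x3) forces x3 = 1.
All clauses hold; x6, x8 can take either value.

x1: 0, x2: 0, x3: 1, x4: 1, x5: 0, x6: 1, x7: 1, x8: 1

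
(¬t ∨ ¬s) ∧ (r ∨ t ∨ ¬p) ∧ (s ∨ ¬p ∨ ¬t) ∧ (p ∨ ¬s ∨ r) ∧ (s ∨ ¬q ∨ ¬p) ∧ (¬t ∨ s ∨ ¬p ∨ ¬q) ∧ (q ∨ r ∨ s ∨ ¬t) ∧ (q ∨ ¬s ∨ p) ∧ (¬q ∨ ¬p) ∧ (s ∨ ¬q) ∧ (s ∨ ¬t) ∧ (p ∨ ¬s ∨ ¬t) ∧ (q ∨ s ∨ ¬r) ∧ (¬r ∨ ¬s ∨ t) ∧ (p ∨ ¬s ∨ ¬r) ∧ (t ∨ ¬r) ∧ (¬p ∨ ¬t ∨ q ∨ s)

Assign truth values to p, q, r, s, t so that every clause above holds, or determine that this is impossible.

p=False; q=False; r=False; s=False; t=False

Branch on t: set t = False.
Unit clause (¬r) forces r = False.
Unit clause (¬p) forces p = False.
Unit clause (¬s) forces s = False.
Unit clause (¬q) forces q = False.
Every clause now holds.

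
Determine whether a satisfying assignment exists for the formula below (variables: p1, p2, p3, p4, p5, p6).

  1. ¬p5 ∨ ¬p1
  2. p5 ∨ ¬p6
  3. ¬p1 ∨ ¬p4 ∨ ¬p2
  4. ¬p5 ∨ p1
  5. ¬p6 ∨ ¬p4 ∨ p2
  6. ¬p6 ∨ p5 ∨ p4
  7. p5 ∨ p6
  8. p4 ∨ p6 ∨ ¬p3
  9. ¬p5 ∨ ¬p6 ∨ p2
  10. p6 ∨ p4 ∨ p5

Try p5 = False.
From the singleton clause (¬p6), p6 = False.
That conflicts with the unit clause (p6).
Undo p5 and try p5 = True.
From the singleton clause (¬p1), p1 = False.
That conflicts with the unit clause (p1).
Both values of p5 lead to a conflict.
No assignment satisfies every clause.

No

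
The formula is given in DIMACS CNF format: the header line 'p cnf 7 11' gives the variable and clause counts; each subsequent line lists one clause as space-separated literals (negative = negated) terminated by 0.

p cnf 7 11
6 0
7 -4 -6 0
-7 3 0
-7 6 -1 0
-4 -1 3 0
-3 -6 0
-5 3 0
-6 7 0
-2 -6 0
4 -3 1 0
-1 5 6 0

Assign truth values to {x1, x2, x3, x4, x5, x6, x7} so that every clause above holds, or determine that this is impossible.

Unit clause (x6) forces x6 = True.
Unit clause (¬x3) forces x3 = False.
Unit clause (¬x7) forces x7 = False.
That conflicts with the unit clause (x7).

UNSATISFIABLE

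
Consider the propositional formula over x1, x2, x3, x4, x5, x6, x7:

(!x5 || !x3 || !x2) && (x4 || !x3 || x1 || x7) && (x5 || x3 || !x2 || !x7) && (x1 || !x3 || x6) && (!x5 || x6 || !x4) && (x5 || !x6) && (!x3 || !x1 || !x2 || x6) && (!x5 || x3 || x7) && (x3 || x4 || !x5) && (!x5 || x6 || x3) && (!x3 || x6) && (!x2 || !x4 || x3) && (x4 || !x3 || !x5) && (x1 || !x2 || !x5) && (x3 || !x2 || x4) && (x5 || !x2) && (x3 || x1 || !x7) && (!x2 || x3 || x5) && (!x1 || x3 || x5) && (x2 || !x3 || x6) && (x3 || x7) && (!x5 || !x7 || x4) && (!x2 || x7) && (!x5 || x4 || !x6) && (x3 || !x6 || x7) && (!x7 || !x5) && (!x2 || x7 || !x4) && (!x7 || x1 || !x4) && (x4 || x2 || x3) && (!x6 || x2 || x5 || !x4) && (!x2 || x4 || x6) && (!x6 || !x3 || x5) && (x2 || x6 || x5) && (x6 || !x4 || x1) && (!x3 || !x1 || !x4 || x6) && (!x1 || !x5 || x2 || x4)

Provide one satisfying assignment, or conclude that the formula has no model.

x1: false,  x2: false,  x3: true,  x4: true,  x5: true,  x6: true,  x7: false

Suppose x5 = true.
Unit clause (!x7) forces x7 = false.
Unit clause (x3) forces x3 = true.
Unit clause (!x2) forces x2 = false.
Unit clause (x6) forces x6 = true.
Unit clause (x4) forces x4 = true.
All clauses hold; x1 can take either value.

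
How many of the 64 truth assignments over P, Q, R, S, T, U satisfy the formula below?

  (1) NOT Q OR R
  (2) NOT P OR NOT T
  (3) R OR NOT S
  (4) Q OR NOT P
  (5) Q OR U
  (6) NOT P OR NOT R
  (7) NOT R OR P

There are 2^6 = 64 truth assignments over (P, Q, R, S, T, U).
Split on S. With S = true, the clauses containing S are satisfied and NOT S drops from the rest; 0 of the 2^5 = 32 assignments to the other variables satisfy what remains.
With S = false, by the same count on the reduced clause set, 2 assignments work.
(One model: P=F, Q=F, R=F, S=F, T=F, U=T.)
Total: 0 + 2 = 2.

2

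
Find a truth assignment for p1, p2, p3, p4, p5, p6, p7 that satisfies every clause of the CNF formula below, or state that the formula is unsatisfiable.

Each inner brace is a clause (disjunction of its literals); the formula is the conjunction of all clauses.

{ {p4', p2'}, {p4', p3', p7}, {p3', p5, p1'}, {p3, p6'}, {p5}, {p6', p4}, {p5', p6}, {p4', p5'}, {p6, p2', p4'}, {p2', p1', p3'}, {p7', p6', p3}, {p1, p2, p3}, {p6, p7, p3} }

The clause (p5) is unit, so p5 = 1.
The clause (p6) is unit, so p6 = 1.
The clause (p3) is unit, so p3 = 1.
The clause (p4) is unit, so p4 = 1.
That conflicts with the unit clause (p4').

UNSATISFIABLE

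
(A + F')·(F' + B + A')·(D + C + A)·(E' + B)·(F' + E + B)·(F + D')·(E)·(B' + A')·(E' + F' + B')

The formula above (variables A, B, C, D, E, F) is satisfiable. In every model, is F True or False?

False

Suppose F = 1.
Unit clause (A) forces A = 1.
Unit clause (B) forces B = 1.
Now (B') is unsatisfied and unit — conflict.
So every satisfying assignment has F = False.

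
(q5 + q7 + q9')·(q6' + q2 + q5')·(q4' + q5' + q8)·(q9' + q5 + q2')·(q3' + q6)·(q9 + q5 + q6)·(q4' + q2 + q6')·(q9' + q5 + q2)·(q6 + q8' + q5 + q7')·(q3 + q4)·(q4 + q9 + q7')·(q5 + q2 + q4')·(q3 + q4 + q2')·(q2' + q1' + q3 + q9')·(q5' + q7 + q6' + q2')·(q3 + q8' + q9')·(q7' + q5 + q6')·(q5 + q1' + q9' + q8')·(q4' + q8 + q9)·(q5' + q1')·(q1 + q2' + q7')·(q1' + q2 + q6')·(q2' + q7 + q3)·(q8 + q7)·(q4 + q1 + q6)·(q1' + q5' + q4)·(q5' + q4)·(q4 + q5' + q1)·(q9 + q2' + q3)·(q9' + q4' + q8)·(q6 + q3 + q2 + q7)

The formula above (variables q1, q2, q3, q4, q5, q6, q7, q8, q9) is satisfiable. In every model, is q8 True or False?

True

Suppose q8 = 0.
Unit clause (q7) forces q7 = 1.
Suppose q4 = 0.
Unit clause (q3) forces q3 = 1.
Unit clause (q6) forces q6 = 1.
Unit clause (q9) forces q9 = 1.
Unit clause (q5) forces q5 = 1.
Now (q5') is unsatisfied and unit — conflict.
So q4 must be the other value — set q4 = 1.
Unit clause (q5') forces q5 = 0.
Unit clause (q2) forces q2 = 1.
Unit clause (q9') forces q9 = 0.
Now (q9) is unsatisfied and unit — conflict.
Neither q4 = 1 nor q4 = 0 works.
So every satisfying assignment has q8 = True.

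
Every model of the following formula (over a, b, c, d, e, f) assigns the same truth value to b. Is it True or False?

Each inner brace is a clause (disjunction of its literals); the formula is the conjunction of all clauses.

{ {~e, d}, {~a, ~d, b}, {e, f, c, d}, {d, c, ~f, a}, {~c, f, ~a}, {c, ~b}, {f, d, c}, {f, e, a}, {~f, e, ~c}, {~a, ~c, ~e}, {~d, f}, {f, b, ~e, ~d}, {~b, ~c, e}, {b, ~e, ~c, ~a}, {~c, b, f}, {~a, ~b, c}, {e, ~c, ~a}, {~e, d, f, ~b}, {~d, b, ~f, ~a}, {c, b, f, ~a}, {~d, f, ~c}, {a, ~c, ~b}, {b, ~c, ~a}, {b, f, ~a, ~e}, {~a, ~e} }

Suppose b = 1.
The clause (c) is unit, so c = 1.
The clause (e) is unit, so e = 1.
The clause (d) is unit, so d = 1.
The clause (~a) is unit, so a = 0.
But (a) is also a unit clause — contradiction.
So every satisfying assignment has b = False.

False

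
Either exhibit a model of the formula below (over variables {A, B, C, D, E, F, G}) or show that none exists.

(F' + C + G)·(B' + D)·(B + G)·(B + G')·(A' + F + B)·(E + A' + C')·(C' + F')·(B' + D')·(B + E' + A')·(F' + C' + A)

Try B = 0.
The clause (G) is unit, so G = 1.
But (G') is also a unit clause — contradiction.
Backtrack on B: now try B = 1.
The clause (D) is unit, so D = 1.
But (D') is also a unit clause — contradiction.
Either choice for B ends in contradiction.

UNSATISFIABLE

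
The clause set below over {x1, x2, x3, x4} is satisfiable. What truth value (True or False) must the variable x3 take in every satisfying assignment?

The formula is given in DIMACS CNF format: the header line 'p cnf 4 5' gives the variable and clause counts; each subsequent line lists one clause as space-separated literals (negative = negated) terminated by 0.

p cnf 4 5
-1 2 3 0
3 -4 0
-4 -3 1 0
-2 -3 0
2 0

False

Suppose x3 = True.
(¬x2) alone gives x2 = False.
That conflicts with the unit clause (x2).
So every satisfying assignment has x3 = False.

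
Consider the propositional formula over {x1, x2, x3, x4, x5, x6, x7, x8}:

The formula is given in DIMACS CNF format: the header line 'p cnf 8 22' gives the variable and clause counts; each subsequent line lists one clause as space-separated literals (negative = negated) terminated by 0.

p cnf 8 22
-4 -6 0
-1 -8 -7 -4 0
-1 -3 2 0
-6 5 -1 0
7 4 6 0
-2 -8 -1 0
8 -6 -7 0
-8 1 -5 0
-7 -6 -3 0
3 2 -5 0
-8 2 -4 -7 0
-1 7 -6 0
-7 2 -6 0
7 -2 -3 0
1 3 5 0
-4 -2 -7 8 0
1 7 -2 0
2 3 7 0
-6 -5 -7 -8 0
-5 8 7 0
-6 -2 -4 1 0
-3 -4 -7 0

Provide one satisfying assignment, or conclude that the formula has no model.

Branch on x4: set x4 = False.
Branch on x7: set x7 = True.
Branch on x8: set x8 = False.
Unit clause (¬x6) forces x6 = False.
Branch on x1: set x1 = False.
Branch on x3: set x3 = True.
All clauses hold; x2, x5 can take either value.

x1: False; x2: True; x3: True; x4: False; x5: False; x6: False; x7: True; x8: False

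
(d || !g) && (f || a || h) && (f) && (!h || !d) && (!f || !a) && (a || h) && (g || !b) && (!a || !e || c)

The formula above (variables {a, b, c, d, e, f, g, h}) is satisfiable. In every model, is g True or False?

Suppose g = true.
Unit clause (d) forces d = true.
Unit clause (f) forces f = true.
Unit clause (!h) forces h = false.
Unit clause (!a) forces a = false.
Now (a) is unsatisfied and unit — conflict.
So every satisfying assignment has g = False.

False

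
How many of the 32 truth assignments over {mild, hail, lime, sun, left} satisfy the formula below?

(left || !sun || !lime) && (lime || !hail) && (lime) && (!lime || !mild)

There are 2^5 = 32 truth assignments over (mild, hail, lime, sun, left).
Split on left. With left = true, the clauses containing left are satisfied and !left drops from the rest; 4 of the 2^4 = 16 assignments to the other variables satisfy what remains.
With left = false, by the same count on the reduced clause set, 2 assignments work.
Total: 4 + 2 = 6.

6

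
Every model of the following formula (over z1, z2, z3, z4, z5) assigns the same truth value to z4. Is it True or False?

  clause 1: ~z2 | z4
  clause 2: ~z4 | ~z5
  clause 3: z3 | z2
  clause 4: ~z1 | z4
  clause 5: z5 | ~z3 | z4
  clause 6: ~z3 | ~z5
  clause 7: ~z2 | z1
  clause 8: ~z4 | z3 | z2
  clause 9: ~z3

True

Suppose z4 = 0.
Unit clause (~z2) forces z2 = 0.
Unit clause (z3) forces z3 = 1.
Now (~z3) is unsatisfied and unit — conflict.
So every satisfying assignment has z4 = True.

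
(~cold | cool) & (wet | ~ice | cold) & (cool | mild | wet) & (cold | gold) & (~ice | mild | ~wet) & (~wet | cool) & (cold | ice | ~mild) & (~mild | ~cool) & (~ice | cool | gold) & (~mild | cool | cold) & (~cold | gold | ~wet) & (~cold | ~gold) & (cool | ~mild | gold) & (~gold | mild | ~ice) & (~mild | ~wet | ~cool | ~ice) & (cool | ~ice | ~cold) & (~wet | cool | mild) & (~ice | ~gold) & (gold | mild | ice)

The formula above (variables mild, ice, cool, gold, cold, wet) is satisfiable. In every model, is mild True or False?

Suppose mild = 1.
Unit clause (~cool) forces cool = 0.
Unit clause (~cold) forces cold = 0.
Now (cold) is unsatisfied and unit — conflict.
So every satisfying assignment has mild = False.

False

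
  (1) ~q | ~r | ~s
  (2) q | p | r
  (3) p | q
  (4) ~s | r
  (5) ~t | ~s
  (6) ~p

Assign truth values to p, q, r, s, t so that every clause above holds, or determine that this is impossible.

p ↦ 0,  q ↦ 1,  r ↦ 0,  s ↦ 0,  t ↦ 1

From the singleton clause (~p), p = 0.
From the singleton clause (q), q = 1.
Branch on r: set r = 0.
From the singleton clause (~s), s = 0.
Every clause is now satisfied; t is unconstrained.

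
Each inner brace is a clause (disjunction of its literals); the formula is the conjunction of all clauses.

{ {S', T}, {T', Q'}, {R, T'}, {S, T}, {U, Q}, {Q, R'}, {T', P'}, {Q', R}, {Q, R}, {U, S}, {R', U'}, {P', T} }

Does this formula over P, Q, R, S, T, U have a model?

Suppose S = 0.
(T) alone gives T = 1.
(Q') alone gives Q = 0.
(R) alone gives R = 1.
But (R') is also a unit clause — contradiction.
Backtrack on S: now try S = 1.
(T) alone gives T = 1.
(Q') alone gives Q = 0.
(R) alone gives R = 1.
But (R') is also a unit clause — contradiction.
Both values of S lead to a conflict.
No assignment satisfies every clause.

Unsatisfiable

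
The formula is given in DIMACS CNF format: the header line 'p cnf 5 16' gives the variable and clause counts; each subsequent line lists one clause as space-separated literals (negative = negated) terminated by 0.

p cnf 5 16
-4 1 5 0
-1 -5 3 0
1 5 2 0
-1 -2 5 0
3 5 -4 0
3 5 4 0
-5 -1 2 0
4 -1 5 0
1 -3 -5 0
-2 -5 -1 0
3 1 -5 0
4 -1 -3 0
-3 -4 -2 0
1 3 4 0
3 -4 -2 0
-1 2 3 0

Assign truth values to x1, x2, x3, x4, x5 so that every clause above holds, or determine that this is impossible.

Branch on x4: set x4 = True.
Branch on x1: set x1 = True.
Branch on x5: set x5 = False.
(¬x2) alone gives x2 = False.
(x3) alone gives x3 = True.
All clauses are satisfied.

x1: True,  x2: False,  x3: True,  x4: True,  x5: False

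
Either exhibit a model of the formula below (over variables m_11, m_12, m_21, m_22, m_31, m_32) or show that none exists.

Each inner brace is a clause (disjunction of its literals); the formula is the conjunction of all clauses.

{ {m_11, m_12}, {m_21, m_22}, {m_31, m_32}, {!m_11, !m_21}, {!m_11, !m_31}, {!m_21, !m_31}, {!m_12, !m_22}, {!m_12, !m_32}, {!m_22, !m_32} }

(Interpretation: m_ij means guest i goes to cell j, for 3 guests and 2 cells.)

Case m_11 = true:
From the singleton clause (!m_21), m_21 = false.
From the singleton clause (m_22), m_22 = true.
From the singleton clause (!m_31), m_31 = false.
From the singleton clause (m_32), m_32 = true.
That conflicts with the unit clause (!m_32).
Backtrack on m_11: now try m_11 = false.
From the singleton clause (m_12), m_12 = true.
From the singleton clause (!m_22), m_22 = false.
From the singleton clause (m_21), m_21 = true.
From the singleton clause (!m_31), m_31 = false.
From the singleton clause (m_32), m_32 = true.
That conflicts with the unit clause (!m_32).
Either choice for m_11 ends in contradiction.

UNSATISFIABLE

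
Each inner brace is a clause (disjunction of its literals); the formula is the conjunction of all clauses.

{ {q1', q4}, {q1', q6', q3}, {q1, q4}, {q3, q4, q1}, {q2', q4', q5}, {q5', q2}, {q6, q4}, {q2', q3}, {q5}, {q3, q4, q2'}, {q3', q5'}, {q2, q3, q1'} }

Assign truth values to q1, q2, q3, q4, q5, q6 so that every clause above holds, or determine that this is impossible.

UNSATISFIABLE

The clause (q5) is unit, so q5 = 1.
The clause (q2) is unit, so q2 = 1.
The clause (q3) is unit, so q3 = 1.
That conflicts with the unit clause (q3').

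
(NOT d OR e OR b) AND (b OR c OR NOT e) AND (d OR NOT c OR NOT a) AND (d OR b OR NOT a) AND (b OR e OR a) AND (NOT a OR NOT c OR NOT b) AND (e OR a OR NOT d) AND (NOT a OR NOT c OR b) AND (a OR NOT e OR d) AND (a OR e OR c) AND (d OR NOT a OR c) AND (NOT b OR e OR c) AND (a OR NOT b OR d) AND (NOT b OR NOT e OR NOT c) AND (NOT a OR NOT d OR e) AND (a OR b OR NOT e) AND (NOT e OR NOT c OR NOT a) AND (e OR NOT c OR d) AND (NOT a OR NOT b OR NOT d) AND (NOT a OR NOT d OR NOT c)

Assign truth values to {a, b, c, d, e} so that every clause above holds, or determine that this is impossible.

Suppose d = true.
Suppose e = true.
Suppose b = true.
The clause (NOT c) is unit, so c = false.
The clause (NOT a) is unit, so a = false.
All clauses are satisfied.

a: false; b: true; c: false; d: true; e: true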